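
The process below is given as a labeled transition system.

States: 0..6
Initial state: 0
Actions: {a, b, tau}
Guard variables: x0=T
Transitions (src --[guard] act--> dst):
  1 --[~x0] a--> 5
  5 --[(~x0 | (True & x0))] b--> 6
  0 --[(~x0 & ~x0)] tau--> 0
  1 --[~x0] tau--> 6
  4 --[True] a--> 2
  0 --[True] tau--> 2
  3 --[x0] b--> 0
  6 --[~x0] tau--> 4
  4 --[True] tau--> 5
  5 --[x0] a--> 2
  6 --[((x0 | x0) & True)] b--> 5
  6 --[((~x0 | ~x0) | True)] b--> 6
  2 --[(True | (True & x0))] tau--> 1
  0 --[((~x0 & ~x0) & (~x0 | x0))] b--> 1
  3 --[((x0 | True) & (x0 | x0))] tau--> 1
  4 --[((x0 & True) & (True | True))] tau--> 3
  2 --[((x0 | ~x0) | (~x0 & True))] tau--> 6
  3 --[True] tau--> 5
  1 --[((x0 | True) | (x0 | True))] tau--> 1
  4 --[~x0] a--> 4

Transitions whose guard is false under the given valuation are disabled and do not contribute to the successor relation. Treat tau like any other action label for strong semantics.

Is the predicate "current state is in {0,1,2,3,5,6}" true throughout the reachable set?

Inv-set: {0,1,2,3,5,6}
R = {0,1,2,5,6}
  0: ok
  1: ok
  2: ok
  5: ok
  6: ok

Answer: INVARIANT HOLDS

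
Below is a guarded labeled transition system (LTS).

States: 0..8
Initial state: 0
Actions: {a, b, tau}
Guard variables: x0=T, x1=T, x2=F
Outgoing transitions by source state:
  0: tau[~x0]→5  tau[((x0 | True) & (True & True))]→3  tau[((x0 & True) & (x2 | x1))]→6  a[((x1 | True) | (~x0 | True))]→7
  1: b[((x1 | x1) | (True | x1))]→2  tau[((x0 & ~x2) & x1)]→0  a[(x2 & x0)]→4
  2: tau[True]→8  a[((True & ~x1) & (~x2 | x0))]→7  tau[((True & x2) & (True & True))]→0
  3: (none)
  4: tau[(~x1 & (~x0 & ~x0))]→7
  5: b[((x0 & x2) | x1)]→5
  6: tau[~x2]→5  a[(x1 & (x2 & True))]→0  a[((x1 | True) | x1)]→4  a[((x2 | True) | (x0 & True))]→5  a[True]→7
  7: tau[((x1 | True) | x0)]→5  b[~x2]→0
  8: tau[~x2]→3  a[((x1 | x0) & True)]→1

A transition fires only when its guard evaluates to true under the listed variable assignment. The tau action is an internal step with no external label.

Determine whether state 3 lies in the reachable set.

Answer: REACHABLE

Working:
15 transition(s) survive guard evaluation.
depth 0: {0}
depth 1: {3,6,7}  total {0,3,6,7}
depth 2: {4,5}  total {0,3,4,5,6,7}
Reach set: {0,3,4,5,6,7}
trace reaching 3: tau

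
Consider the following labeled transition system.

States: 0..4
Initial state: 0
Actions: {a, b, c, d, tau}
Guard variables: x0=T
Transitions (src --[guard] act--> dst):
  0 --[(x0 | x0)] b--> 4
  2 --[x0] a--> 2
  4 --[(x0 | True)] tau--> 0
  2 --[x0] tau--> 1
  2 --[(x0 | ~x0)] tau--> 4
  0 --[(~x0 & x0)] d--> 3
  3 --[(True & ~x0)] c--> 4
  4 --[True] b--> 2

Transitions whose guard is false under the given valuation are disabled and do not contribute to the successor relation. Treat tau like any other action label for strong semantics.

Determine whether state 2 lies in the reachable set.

Answer: REACHABLE

Trace:
After dropping false guards: 6 live edges.
Layer 0: {0}
Layer 1: {4}  now seen {0,4}
Layer 2: {2}  now seen {0,2,4}
Layer 3: {1}  now seen {0,1,2,4}
R = {0,1,2,4}
Path to 2: b·b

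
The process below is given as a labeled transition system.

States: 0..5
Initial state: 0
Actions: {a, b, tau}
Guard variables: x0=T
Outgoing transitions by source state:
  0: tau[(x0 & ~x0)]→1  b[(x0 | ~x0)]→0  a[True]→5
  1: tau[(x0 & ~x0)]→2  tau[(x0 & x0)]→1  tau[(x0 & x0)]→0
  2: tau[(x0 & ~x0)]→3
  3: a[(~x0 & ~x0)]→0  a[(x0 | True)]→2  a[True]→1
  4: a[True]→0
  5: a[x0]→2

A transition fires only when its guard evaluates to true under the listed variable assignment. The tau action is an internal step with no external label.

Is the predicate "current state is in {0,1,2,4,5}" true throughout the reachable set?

Safe = {0,1,2,4,5}
Reach set: {0,2,5}
  0: ✓
  2: ✓
  5: ✓

Answer: INVARIANT HOLDS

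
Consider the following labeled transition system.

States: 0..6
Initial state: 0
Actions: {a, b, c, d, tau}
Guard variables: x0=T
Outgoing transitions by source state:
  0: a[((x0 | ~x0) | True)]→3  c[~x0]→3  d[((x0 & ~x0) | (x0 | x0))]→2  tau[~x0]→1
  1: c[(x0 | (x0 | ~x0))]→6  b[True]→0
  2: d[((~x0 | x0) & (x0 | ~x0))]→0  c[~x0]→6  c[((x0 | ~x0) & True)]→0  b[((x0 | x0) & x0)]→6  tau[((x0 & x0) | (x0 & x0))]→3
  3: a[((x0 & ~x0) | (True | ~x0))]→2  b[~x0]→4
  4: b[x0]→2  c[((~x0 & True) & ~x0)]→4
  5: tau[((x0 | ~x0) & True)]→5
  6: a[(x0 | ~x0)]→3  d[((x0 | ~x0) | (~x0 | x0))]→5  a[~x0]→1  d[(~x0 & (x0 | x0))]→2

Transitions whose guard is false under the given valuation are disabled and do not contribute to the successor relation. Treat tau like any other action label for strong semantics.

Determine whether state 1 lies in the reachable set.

Guard filter leaves 13 enabled edge(s).
depth 0: {0}
depth 1: {2,3}  now seen {0,2,3}
depth 2: {6}  now seen {0,2,3,6}
depth 3: {5}  now seen {0,2,3,5,6}
Reachable = {0,2,3,5,6}

Answer: UNREACHABLE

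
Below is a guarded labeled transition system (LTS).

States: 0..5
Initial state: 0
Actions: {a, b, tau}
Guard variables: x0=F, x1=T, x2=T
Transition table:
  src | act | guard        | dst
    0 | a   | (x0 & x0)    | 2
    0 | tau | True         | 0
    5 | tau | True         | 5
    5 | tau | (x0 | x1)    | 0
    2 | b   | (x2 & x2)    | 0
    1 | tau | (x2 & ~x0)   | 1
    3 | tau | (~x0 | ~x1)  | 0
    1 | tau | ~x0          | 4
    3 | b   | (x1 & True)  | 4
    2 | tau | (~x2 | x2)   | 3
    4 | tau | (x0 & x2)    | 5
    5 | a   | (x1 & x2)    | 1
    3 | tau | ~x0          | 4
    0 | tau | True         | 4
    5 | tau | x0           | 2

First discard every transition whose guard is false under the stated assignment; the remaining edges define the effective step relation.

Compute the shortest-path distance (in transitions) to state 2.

Answer: UNREACHABLE

Working:
Layered search for 2:
  depth 0: {0}
  depth 1: {4}
2 never appears.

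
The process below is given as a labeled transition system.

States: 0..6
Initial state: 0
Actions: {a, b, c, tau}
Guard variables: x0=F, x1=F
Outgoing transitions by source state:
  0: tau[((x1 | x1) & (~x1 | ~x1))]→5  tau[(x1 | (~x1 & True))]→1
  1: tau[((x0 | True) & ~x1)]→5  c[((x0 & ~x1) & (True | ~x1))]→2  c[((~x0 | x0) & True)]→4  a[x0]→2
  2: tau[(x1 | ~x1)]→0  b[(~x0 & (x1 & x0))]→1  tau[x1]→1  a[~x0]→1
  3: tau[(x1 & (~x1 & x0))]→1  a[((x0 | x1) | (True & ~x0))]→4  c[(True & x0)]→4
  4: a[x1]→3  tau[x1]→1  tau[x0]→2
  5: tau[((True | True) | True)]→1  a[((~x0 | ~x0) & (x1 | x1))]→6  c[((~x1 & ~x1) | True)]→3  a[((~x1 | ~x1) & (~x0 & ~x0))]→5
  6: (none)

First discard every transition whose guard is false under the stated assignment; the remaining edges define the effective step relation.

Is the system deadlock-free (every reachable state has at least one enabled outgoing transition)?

Reach set: {0,1,3,4,5}
  0: tau→1  [deg 1]
  1: c→4  tau→5  [deg 2]
  3: a→4  [deg 1]
  4: ∅  [no exit]
  5: a→5  c→3  tau→1  [deg 3]
Path to 4: tau·c

Answer: DEADLOCK at state 4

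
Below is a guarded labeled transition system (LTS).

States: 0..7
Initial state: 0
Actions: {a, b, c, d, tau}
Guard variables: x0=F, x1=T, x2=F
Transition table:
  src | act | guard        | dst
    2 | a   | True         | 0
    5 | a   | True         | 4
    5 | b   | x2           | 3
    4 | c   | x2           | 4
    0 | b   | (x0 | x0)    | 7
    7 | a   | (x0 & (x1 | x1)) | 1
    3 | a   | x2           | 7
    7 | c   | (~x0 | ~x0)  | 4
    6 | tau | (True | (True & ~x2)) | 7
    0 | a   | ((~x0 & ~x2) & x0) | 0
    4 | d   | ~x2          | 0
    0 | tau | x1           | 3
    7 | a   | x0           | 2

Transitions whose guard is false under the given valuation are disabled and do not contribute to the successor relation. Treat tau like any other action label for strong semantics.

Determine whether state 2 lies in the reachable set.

After dropping false guards: 6 live edges.
depth 0: {0}
depth 1: {3}  now seen {0,3}
Reachable = {0,3}

Answer: UNREACHABLE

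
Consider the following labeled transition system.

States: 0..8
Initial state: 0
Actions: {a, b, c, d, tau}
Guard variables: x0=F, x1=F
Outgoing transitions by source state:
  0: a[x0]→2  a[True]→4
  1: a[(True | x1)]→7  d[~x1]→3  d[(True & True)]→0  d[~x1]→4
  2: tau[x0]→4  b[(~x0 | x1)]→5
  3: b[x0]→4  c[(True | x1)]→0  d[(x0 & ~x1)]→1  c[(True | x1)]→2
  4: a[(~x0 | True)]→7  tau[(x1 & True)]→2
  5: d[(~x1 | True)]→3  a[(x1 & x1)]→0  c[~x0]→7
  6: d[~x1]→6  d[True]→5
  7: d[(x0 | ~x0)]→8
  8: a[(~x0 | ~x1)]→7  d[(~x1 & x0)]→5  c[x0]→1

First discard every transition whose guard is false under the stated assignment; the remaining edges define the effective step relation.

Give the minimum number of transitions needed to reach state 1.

BFS to 1:
  depth 0: {0}
  depth 1: {4}
  depth 2: {7}
  depth 3: {8}
1 never appears.

Answer: UNREACHABLE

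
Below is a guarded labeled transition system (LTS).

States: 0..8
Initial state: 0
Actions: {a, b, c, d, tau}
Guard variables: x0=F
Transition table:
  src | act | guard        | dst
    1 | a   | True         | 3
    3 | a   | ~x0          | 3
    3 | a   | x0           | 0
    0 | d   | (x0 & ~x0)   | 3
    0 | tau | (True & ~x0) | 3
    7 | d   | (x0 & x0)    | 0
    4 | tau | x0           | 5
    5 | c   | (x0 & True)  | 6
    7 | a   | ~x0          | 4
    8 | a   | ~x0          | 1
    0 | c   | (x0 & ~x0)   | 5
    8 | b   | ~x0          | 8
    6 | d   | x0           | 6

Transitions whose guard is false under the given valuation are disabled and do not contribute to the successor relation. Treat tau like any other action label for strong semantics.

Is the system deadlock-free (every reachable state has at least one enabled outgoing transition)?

R = {0,3}
  0: tau→3  [1 exit(s)]
  3: a→3  [1 exit(s)]

Answer: DEADLOCK-FREE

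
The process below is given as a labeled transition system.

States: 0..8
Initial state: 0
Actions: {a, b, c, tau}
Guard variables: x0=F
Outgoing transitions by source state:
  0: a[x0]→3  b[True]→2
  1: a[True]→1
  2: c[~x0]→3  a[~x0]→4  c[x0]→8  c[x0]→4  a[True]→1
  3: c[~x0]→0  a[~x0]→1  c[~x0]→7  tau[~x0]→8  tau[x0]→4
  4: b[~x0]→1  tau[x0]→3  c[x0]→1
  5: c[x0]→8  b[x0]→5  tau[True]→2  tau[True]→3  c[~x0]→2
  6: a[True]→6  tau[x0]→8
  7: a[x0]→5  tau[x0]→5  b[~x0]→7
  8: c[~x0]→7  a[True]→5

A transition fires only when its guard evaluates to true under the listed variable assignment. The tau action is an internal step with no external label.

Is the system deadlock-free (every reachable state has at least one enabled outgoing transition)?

Reach set: {0,1,2,3,4,5,7,8}
  0: b→2  [deg 1]
  1: a→1  [deg 1]
  2: a→1  a→4  c→3  [deg 3]
  3: a→1  c→0  c→7  tau→8  [deg 4]
  4: b→1  [deg 1]
  5: c→2  tau→2  tau→3  [deg 3]
  7: b→7  [deg 1]
  8: a→5  c→7  [deg 2]

Answer: DEADLOCK-FREE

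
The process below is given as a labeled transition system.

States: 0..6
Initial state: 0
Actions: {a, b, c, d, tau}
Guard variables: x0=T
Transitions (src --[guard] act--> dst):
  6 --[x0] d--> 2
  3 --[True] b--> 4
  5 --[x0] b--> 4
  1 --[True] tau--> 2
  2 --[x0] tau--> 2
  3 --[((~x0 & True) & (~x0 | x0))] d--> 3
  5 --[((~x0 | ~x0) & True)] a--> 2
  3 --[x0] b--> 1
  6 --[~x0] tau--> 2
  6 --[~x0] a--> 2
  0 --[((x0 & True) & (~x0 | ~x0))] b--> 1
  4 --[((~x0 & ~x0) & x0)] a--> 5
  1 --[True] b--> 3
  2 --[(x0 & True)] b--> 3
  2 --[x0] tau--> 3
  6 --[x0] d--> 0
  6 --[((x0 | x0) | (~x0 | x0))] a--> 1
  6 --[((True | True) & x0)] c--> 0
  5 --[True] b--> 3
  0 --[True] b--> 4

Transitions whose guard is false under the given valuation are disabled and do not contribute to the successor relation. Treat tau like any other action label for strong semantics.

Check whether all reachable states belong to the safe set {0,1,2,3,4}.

Answer: INVARIANT HOLDS

Working:
Allowed set {0,1,2,3,4}
Reachable = {0,4}
  0: ok
  4: ok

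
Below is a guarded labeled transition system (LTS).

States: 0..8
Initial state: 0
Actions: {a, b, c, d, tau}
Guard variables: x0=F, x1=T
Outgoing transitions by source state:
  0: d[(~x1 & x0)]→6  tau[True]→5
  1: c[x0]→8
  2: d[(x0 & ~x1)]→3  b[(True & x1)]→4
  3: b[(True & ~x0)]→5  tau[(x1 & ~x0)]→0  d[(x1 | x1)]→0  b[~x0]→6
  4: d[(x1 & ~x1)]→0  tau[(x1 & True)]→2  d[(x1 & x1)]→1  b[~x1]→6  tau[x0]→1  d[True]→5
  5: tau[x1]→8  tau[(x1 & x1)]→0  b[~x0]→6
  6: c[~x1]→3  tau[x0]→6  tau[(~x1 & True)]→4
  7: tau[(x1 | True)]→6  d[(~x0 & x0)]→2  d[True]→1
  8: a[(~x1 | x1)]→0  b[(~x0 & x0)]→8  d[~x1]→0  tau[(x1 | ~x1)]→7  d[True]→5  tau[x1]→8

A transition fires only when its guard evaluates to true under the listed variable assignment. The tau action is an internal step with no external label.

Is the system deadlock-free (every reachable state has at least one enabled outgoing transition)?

Answer: DEADLOCK at state 1

Analysis:
Reach set: {0,1,5,6,7,8}
  0: tau→5  [1 out]
  1: ∅  [STUCK]
  5: b→6  tau→0  tau→8  [3 out]
  6: ∅  [STUCK]
  7: d→1  tau→6  [2 out]
  8: a→0  d→5  tau→7  tau→8  [4 out]
Path to 1: tau·tau·tau·d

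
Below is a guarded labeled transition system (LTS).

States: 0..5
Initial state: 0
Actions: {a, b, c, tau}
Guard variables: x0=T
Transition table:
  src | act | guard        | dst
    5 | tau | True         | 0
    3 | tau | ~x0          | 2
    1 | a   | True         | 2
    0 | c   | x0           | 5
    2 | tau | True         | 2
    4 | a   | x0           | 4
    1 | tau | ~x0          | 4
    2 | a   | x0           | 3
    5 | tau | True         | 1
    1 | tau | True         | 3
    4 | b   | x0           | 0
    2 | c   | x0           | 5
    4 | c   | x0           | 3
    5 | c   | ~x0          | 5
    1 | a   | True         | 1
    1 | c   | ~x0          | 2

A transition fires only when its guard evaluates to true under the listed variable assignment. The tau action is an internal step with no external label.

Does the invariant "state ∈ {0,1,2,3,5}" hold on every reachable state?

Safe = {0,1,2,3,5}
Reachable = {0,1,2,3,5}
  0: safe
  1: safe
  2: safe
  3: safe
  5: safe

Answer: INVARIANT HOLDS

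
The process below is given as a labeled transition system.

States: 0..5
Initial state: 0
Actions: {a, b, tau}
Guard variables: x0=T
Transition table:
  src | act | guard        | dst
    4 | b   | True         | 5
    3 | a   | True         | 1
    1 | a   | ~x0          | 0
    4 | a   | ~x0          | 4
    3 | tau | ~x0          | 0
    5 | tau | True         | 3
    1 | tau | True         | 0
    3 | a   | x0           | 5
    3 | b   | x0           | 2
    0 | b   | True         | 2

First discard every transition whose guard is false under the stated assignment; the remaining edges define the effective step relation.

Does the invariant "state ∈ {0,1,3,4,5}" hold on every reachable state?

Answer: INVARIANT VIOLATED at state 2

Trace:
Safe = {0,1,3,4,5}
R = {0,2}
  0: ✓
  2: VIOLATES
counterexample path to 2: b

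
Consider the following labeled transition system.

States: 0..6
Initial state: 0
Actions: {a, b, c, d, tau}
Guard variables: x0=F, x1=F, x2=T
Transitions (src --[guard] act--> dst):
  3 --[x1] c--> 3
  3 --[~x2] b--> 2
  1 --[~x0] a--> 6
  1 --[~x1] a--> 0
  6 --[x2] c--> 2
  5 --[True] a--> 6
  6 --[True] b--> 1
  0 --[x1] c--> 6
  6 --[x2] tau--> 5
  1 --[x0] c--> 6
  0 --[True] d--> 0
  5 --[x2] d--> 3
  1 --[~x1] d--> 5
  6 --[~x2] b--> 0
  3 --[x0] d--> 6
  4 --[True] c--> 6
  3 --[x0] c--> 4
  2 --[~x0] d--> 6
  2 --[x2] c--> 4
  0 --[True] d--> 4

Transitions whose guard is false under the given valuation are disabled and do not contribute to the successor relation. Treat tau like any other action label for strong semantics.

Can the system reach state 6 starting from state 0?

Answer: REACHABLE

Analysis:
13 transition(s) survive guard evaluation.
Layer 0: {0}
Layer 1: {4}  cumulative {0,4}
Layer 2: {6}  cumulative {0,4,6}
Layer 3: {1,2,5}  cumulative {0,1,2,4,5,6}
Layer 4: {3}  cumulative {0,1,2,3,4,5,6}
Reachable = {0,1,2,3,4,5,6}
witness 6: d·c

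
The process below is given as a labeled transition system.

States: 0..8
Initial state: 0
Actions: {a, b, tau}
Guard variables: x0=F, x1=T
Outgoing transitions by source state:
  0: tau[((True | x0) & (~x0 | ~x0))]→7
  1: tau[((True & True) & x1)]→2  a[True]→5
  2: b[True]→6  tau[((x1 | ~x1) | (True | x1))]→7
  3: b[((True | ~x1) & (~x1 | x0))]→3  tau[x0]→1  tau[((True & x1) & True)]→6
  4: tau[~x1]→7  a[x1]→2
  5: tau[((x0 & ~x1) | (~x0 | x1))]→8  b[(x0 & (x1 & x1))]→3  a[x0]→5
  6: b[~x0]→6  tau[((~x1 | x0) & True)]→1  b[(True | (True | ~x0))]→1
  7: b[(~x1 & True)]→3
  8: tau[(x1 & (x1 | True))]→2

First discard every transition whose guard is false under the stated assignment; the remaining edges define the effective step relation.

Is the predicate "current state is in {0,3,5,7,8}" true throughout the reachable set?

Answer: INVARIANT HOLDS

Analysis:
Safe = {0,3,5,7,8}
R = {0,7}
  0: ✓
  7: ✓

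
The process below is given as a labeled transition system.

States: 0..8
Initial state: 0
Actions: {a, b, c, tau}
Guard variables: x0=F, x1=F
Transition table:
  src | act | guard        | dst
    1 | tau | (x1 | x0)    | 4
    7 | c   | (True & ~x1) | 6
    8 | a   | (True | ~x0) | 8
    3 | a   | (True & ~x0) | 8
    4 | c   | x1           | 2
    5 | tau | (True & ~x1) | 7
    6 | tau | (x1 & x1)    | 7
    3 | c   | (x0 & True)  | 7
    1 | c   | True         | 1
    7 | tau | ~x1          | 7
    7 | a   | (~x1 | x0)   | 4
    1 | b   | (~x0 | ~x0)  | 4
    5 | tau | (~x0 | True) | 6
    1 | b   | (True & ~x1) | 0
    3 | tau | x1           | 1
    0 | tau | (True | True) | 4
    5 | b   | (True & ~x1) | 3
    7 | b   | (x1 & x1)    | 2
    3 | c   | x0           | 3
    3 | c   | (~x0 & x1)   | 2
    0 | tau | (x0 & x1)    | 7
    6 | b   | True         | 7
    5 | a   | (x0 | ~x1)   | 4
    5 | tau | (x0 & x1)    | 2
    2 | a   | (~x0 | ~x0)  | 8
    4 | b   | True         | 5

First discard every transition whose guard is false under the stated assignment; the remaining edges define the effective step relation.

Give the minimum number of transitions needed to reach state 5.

Layered search for 5:
  Layer 0: {0}
  Layer 1: {4}
  Layer 2: {5}
depth(5)=2, e.g. tau·b

Answer: 2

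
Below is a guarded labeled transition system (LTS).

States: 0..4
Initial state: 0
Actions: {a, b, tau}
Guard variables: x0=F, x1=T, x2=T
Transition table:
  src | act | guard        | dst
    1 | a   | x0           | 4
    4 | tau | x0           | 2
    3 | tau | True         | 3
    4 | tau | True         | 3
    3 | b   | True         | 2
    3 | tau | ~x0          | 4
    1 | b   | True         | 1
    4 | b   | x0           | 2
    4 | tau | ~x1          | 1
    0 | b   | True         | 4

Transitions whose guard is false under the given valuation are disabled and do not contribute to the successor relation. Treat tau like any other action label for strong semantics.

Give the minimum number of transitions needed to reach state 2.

Answer: 3

Analysis:
Layered search for 2:
  Layer 0: {0}
  Layer 1: {4}
  Layer 2: {3}
  Layer 3: {2}
2 enters at depth 3; path b·tau·b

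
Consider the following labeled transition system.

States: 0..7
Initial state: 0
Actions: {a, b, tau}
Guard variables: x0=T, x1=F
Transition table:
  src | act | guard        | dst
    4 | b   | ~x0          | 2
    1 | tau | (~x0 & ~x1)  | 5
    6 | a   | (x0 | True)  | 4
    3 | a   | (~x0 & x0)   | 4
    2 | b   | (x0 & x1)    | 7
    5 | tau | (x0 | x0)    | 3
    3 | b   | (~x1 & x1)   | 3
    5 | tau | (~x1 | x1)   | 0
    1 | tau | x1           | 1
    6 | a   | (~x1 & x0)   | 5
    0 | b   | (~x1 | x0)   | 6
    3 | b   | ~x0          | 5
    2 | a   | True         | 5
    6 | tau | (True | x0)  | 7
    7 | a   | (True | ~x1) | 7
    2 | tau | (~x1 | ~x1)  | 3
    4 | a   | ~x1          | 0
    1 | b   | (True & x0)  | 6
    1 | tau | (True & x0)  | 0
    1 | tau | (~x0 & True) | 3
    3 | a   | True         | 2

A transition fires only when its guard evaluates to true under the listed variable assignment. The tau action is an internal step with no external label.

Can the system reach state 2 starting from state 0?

13 transition(s) survive guard evaluation.
L0 = {0}
L1 = {6}  total {0,6}
L2 = {4,5,7}  total {0,4,5,6,7}
L3 = {3}  total {0,3,4,5,6,7}
L4 = {2}  total {0,2,3,4,5,6,7}
R = {0,2,3,4,5,6,7}
trace reaching 2: b·a·tau·a

Answer: REACHABLE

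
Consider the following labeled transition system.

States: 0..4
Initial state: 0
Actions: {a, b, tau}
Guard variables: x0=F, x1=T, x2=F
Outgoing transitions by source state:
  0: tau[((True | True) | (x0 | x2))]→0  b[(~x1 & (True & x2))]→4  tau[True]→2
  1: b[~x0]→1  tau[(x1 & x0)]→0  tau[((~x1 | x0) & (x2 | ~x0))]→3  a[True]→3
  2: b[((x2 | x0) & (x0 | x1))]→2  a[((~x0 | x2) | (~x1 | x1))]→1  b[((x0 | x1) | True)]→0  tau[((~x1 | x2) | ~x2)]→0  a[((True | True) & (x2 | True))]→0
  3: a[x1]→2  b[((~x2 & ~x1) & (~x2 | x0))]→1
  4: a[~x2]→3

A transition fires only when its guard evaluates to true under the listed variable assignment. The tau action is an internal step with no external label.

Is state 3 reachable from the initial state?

Guard filter leaves 10 enabled edge(s).
depth 0: {0}
depth 1: {2}  now seen {0,2}
depth 2: {1}  now seen {0,1,2}
depth 3: {3}  now seen {0,1,2,3}
Reachable = {0,1,2,3}
trace reaching 3: tau·a·a

Answer: REACHABLE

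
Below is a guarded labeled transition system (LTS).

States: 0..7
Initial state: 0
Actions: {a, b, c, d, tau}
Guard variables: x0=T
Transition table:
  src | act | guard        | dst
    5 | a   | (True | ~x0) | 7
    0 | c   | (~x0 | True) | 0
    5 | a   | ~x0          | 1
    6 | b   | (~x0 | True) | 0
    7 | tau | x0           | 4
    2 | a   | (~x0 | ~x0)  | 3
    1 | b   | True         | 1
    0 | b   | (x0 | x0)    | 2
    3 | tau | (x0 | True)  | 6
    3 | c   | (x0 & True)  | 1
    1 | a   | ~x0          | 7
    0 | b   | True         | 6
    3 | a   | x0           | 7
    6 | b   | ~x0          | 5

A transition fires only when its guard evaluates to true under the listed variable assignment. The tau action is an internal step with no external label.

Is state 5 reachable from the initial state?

10 transition(s) survive guard evaluation.
depth 0: {0}
depth 1: {2,6}  cumulative {0,2,6}
Reach set: {0,2,6}

Answer: UNREACHABLE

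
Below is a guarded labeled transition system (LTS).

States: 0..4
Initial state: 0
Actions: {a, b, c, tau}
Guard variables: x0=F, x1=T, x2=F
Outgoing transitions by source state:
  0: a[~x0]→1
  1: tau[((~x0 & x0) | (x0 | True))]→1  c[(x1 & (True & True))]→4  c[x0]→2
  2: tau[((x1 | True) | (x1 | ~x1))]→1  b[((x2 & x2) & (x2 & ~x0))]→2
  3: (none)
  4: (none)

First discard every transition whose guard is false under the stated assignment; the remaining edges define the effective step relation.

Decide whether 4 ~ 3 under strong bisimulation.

Bisimulation quotient by refinement:
  P[0] = {{0,1,2,3,4}}
  P[1] = {{0},{1},{2},{3,4}}
stable after 2 split(s): 4 block(s)
[4]={3,4}  [3]={3,4}

Answer: BISIMILAR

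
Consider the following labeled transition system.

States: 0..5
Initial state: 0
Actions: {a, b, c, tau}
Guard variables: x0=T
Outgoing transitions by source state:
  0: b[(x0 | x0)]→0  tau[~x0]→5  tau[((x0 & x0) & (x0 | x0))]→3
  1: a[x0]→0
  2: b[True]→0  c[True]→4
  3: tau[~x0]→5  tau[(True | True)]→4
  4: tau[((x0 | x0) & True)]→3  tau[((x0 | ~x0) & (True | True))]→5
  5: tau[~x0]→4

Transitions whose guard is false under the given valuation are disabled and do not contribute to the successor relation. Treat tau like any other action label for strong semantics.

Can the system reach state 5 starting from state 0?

Answer: REACHABLE

Working:
8 transition(s) survive guard evaluation.
depth 0: {0}
depth 1: {3}  now seen {0,3}
depth 2: {4}  now seen {0,3,4}
depth 3: {5}  now seen {0,3,4,5}
R = {0,3,4,5}
witness 5: tau·tau·tau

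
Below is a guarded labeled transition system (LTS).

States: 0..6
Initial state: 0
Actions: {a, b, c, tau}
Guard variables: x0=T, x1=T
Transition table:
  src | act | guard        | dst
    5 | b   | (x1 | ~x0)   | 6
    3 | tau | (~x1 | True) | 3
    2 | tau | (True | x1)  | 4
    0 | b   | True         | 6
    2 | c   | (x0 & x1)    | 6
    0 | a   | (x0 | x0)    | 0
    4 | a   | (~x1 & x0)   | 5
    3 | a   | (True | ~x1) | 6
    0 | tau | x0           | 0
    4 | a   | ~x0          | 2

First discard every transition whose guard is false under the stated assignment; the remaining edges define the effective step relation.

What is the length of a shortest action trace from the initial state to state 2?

BFS to 2:
  L0 = {0}
  L1 = {6}
2 never appears.

Answer: UNREACHABLE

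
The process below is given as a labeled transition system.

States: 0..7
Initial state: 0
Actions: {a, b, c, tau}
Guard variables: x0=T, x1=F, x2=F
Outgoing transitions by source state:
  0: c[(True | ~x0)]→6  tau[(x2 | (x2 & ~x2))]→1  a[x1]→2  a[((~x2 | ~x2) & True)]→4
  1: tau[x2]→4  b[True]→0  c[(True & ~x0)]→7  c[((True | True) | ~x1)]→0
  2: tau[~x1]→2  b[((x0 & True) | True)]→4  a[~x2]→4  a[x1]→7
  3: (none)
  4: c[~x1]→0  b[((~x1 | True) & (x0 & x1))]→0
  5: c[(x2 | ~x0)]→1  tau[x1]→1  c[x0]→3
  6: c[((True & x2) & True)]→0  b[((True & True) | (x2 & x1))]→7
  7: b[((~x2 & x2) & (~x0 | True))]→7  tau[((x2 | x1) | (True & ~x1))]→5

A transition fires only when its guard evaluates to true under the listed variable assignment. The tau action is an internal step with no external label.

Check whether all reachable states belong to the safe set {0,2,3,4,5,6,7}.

Allowed set {0,2,3,4,5,6,7}
R = {0,3,4,5,6,7}
  0: ok
  3: ok
  4: ok
  5: ok
  6: ok
  7: ok

Answer: INVARIANT HOLDS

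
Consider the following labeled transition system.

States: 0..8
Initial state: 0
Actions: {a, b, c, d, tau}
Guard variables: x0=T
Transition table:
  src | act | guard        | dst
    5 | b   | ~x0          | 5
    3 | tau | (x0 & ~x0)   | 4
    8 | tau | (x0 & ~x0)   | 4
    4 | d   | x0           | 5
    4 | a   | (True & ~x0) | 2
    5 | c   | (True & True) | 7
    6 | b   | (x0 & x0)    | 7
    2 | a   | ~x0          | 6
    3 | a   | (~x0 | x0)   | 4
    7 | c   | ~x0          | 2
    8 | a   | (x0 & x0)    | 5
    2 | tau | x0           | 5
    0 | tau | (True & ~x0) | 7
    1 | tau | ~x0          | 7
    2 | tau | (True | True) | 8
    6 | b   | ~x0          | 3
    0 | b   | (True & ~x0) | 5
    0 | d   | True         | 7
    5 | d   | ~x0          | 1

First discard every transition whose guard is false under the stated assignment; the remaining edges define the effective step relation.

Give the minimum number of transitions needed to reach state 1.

Answer: UNREACHABLE

Trace:
Breadth-first toward 1:
  depth 0: {0}
  depth 1: {7}
1 never appears.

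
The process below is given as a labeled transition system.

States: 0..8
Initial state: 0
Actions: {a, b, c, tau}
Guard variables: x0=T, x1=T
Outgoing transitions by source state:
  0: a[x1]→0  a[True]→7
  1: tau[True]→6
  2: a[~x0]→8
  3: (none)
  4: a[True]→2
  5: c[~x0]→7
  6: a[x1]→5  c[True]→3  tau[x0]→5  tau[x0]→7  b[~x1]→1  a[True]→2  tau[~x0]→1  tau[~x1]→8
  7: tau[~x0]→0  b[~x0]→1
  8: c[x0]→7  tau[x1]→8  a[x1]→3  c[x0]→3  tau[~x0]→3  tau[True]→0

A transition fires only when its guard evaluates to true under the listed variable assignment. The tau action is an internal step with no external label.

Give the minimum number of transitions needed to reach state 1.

Breadth-first toward 1:
  Layer 0: {0}
  Layer 1: {7}
1 never appears.

Answer: UNREACHABLE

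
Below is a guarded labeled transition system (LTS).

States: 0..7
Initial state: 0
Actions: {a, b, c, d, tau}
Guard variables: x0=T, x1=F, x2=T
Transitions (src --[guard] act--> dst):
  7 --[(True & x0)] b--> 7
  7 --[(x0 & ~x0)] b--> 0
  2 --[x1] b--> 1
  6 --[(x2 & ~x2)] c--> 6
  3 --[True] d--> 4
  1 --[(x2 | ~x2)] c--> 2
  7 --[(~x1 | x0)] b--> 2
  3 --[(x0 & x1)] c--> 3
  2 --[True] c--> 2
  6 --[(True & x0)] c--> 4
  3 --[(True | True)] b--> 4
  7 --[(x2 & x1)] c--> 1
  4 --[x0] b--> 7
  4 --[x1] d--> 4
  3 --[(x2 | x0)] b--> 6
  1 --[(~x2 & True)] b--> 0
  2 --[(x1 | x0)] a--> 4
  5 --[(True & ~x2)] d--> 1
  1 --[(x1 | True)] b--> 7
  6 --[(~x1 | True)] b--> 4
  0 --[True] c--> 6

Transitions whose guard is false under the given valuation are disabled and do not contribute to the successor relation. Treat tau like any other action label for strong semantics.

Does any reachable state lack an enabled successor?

Answer: DEADLOCK-FREE

Working:
Reach set: {0,2,4,6,7}
  0: c→6  [deg 1]
  2: a→4  c→2  [deg 2]
  4: b→7  [deg 1]
  6: b→4  c→4  [deg 2]
  7: b→2  b→7  [deg 2]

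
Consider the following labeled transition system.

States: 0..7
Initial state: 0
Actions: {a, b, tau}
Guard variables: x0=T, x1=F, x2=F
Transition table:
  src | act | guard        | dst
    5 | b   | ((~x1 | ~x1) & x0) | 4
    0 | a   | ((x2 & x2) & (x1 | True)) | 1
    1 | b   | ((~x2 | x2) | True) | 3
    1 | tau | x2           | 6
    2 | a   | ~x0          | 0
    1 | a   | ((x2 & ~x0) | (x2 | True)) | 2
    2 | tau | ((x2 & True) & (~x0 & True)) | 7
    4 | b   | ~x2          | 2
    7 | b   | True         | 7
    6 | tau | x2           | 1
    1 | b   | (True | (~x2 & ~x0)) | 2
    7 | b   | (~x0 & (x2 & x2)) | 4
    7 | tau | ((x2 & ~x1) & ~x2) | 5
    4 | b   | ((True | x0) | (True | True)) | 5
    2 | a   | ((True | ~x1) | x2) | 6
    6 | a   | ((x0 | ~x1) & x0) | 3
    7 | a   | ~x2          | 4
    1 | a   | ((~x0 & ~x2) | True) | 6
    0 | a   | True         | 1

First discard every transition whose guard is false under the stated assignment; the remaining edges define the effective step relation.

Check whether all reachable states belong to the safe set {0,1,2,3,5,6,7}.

Answer: INVARIANT HOLDS

Trace:
Safe = {0,1,2,3,5,6,7}
R = {0,1,2,3,6}
  0: ok
  1: ok
  2: ok
  3: ok
  6: ok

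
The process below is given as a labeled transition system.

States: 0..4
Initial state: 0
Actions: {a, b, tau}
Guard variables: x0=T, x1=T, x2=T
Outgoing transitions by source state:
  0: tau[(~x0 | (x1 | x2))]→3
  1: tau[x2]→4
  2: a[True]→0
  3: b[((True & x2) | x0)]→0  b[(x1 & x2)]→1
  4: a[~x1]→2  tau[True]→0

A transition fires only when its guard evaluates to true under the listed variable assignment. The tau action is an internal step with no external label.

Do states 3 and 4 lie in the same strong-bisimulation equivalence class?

Answer: NOT BISIMILAR

Working:
Bisimulation quotient by refinement:
  π0 = {{0,1,2,3,4}}
  π1 = {{0,1,4},{2},{3}}
  π2 = {{0},{1,4},{2},{3}}
  π3 = {{0},{1},{2},{3},{4}}
stable after 4 split(s): 5 block(s)
class of 3: {3}; class of 4: {4}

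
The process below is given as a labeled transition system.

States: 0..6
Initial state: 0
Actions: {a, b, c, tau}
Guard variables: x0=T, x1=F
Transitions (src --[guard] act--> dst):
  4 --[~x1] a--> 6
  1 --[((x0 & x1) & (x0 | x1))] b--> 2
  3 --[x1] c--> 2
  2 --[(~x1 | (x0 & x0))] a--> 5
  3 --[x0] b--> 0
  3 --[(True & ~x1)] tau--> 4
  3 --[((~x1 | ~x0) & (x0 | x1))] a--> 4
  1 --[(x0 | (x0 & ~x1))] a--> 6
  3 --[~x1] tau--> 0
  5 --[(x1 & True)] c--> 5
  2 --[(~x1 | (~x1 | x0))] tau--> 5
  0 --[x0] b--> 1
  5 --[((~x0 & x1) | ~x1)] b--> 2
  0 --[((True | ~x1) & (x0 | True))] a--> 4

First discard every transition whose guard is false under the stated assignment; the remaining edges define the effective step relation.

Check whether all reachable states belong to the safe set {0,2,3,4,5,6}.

Inv-set: {0,2,3,4,5,6}
Reachable = {0,1,4,6}
  0: ok
  1: outside
  4: ok
  6: ok
reach 1 via b — violates

Answer: INVARIANT VIOLATED at state 1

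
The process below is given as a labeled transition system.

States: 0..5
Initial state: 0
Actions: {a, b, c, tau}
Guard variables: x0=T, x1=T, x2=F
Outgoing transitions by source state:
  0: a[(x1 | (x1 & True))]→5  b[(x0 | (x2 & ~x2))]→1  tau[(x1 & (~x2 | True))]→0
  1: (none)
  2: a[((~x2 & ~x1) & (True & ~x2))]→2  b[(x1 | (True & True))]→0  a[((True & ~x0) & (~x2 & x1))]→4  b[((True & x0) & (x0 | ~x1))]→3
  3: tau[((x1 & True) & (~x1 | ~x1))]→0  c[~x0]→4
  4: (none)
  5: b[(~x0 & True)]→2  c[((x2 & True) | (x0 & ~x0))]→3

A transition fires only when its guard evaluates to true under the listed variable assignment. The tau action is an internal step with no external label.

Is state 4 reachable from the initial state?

Guard filter leaves 5 enabled edge(s).
depth 0: {0}
depth 1: {1,5}  total {0,1,5}
Reach set: {0,1,5}

Answer: UNREACHABLE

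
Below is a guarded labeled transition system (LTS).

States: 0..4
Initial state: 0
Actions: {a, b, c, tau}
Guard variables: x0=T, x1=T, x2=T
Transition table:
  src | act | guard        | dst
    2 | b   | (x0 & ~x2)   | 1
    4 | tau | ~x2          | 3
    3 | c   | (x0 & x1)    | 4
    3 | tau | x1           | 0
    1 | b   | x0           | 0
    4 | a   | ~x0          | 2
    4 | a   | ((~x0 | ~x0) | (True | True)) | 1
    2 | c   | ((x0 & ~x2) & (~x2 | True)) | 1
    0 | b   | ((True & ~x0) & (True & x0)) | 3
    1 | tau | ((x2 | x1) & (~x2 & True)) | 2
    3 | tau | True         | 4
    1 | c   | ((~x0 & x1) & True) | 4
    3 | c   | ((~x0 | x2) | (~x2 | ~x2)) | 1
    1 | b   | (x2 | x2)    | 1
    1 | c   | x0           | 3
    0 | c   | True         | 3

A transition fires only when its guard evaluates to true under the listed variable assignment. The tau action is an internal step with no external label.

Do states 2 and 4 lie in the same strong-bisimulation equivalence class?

Answer: NOT BISIMILAR

Trace:
Compute ~ classes (split until stable):
  round 0: {{0,1,2,3,4}}
  round 1: {{0},{1},{2},{3},{4}}
stable after 2 split(s): 5 block(s)
class of 2: {2}; class of 4: {4}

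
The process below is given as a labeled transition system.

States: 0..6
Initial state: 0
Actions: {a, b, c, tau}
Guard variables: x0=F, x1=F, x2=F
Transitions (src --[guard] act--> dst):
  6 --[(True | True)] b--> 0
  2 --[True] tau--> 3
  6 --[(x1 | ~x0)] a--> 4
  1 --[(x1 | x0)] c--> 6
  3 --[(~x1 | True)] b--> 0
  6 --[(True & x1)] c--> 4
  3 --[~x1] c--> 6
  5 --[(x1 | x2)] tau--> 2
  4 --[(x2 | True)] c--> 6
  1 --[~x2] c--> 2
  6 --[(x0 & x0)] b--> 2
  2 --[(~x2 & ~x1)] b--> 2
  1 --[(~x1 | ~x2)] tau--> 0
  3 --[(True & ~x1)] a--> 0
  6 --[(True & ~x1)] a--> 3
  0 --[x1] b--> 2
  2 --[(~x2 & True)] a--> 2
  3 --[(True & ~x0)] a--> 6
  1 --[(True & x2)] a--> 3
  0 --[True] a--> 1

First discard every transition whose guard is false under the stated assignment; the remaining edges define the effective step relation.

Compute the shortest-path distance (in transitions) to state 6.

Answer: 4

Trace:
BFS to 6:
  L0 = {0}
  L1 = {1}
  L2 = {2}
  L3 = {3}
  L4 = {6}
6 enters at depth 4; path a·c·tau·a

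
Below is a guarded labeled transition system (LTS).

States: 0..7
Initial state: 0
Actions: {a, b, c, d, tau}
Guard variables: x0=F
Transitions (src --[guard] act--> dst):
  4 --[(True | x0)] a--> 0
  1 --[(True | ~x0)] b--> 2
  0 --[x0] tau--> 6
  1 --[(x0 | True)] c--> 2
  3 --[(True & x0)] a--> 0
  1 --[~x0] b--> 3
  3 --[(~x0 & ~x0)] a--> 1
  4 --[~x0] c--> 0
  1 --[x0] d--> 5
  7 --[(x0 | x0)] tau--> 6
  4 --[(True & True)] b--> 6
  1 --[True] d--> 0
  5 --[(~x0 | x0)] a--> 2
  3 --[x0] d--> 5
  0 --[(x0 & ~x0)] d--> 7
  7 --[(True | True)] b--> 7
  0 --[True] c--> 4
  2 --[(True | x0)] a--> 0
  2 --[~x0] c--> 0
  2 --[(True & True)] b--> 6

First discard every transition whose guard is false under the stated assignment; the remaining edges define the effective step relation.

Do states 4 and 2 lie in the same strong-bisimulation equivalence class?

Answer: BISIMILAR

Working:
Refine partition for ~:
  round 0: {{0,1,2,3,4,5,6,7}}
  round 1: {{0},{1},{2,4},{3,5},{6},{7}}
  round 2: {{0},{1},{2,4},{3},{5},{6},{7}}
stable after 3 split(s): 7 block(s)
[4]={2,4}  [2]={2,4}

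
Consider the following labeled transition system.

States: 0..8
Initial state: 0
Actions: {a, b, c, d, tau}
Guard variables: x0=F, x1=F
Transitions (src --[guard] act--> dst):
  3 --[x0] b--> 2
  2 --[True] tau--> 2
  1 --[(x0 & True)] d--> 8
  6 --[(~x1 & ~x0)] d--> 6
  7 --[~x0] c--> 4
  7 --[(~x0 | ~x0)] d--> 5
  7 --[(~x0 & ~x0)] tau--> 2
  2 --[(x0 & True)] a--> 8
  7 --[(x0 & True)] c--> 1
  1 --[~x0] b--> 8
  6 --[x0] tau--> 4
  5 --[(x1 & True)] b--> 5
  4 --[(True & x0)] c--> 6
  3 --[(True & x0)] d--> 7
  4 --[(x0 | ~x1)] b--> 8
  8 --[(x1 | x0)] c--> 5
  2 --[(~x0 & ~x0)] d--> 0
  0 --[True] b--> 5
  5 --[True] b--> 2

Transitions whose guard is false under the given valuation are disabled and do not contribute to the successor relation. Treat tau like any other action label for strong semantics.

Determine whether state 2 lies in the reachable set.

Answer: REACHABLE

Trace:
10 transition(s) survive guard evaluation.
Layer 0: {0}
Layer 1: {5}  cumulative {0,5}
Layer 2: {2}  cumulative {0,2,5}
Reachable = {0,2,5}
witness 2: b·b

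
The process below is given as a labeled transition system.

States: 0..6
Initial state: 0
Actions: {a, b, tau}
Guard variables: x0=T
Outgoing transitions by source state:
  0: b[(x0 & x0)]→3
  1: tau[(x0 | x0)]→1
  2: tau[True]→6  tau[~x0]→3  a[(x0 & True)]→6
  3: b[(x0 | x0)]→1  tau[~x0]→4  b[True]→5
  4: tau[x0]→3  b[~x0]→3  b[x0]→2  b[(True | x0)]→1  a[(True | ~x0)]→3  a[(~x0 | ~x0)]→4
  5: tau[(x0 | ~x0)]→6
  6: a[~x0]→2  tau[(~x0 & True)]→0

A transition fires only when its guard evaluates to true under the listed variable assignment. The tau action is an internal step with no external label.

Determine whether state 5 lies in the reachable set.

11 transition(s) survive guard evaluation.
L0 = {0}
L1 = {3}  total {0,3}
L2 = {1,5}  total {0,1,3,5}
L3 = {6}  total {0,1,3,5,6}
R = {0,1,3,5,6}
witness 5: b·b

Answer: REACHABLE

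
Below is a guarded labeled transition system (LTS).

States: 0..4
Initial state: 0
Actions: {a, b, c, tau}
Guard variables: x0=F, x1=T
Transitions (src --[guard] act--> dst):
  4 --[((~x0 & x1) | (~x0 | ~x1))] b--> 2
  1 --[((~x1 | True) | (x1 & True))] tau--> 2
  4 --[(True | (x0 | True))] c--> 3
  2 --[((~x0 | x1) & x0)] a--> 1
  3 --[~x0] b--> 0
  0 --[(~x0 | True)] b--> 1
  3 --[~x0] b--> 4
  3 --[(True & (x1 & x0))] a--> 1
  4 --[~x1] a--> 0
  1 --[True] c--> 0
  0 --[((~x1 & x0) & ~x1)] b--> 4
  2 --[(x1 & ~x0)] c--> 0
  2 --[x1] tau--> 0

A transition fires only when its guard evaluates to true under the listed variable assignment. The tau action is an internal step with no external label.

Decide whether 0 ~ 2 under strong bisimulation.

Bisimulation quotient by refinement:
  P[0] = {{0,1,2,3,4}}
  P[1] = {{0,3},{1,2},{4}}
  P[2] = {{0},{1},{2},{3},{4}}
stable after 3 split(s): 5 block(s)
0∈{0}, 2∈{2}

Answer: NOT BISIMILAR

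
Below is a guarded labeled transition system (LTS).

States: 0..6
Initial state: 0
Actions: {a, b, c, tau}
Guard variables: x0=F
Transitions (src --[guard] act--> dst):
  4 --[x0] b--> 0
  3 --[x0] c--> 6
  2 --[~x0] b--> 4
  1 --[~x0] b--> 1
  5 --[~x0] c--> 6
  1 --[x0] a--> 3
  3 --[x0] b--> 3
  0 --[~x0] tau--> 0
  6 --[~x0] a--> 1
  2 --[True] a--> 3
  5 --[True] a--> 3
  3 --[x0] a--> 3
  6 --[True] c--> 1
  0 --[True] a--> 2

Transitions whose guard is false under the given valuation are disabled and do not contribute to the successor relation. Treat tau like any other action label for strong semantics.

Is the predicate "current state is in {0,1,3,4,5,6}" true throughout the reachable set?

Allowed set {0,1,3,4,5,6}
Reachable = {0,2,3,4}
  0: ok
  2: outside
  3: ok
  4: ok
witness against invariant: a → 2

Answer: INVARIANT VIOLATED at state 2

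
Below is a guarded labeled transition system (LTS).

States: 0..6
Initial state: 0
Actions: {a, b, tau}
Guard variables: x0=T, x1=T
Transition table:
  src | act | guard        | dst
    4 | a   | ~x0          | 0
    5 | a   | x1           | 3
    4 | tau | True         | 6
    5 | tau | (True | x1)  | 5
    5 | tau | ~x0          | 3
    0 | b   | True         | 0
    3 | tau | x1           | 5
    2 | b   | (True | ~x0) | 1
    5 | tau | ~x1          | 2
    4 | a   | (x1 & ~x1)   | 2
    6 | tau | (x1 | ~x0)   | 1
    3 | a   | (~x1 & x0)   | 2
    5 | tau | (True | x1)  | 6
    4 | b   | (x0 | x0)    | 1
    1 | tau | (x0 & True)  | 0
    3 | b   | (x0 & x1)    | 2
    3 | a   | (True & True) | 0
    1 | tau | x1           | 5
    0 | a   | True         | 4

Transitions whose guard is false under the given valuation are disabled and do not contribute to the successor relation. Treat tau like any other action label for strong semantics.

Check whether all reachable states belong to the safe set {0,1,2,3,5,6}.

Answer: INVARIANT VIOLATED at state 4

Trace:
Safe = {0,1,2,3,5,6}
Reachable = {0,1,2,3,4,5,6}
  0: ✓
  1: ✓
  2: ✓
  3: ✓
  4: outside
  5: ✓
  6: ✓
witness against invariant: a → 4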